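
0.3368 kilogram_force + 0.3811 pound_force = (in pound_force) 1.124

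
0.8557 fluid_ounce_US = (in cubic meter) 2.531e-05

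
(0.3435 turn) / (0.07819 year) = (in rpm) 8.358e-06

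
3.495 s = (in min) 0.05825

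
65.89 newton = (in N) 65.89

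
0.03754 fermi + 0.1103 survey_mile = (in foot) 582.4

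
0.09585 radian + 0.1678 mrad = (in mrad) 96.02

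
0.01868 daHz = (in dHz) 1.868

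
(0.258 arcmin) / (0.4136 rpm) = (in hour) 4.813e-07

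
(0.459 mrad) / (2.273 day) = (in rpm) 2.232e-08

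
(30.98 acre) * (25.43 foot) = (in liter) 9.718e+08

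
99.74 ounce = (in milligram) 2.828e+06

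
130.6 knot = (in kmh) 241.9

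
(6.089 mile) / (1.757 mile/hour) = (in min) 207.9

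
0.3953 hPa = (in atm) 0.0003901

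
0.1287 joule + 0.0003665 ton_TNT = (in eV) 9.571e+24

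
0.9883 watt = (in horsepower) 0.001325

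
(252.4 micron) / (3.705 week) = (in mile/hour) 2.52e-10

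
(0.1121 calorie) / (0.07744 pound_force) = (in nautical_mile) 0.0007352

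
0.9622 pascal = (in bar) 9.622e-06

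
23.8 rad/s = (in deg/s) 1364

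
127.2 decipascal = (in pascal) 12.72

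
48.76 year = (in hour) 4.271e+05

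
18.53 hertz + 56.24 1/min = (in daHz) 1.947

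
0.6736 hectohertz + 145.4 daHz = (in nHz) 1.521e+12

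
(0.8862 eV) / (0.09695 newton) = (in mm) 1.465e-15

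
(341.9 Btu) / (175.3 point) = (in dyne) 5.833e+11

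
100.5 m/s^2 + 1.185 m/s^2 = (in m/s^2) 101.7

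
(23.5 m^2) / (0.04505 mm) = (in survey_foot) 1.711e+06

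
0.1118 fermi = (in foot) 3.668e-16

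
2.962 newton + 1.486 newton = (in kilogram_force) 0.4536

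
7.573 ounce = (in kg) 0.2147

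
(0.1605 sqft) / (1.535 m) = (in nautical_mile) 5.245e-06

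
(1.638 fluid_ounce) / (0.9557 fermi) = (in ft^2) 5.456e+11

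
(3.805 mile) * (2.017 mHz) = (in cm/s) 1235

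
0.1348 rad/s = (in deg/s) 7.723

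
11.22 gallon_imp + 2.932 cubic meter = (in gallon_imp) 656.2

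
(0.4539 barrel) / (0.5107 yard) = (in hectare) 1.545e-05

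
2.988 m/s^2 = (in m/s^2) 2.988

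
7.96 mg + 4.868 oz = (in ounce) 4.868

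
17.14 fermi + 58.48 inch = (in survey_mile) 0.000923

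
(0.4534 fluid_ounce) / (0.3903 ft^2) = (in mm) 0.3698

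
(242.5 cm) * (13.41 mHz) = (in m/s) 0.03252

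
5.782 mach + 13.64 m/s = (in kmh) 7137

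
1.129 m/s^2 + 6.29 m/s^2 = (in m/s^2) 7.419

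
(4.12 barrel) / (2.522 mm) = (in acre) 0.06418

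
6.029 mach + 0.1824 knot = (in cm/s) 2.053e+05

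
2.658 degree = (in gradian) 2.953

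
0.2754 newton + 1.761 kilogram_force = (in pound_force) 3.944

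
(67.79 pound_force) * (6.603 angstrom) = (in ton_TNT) 4.759e-17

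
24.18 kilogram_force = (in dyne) 2.371e+07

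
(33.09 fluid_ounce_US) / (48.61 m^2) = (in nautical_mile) 1.087e-08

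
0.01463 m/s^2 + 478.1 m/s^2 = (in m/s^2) 478.1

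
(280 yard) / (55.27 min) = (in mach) 0.0002267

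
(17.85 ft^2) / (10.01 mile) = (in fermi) 1.029e+11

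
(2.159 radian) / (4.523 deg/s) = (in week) 4.522e-05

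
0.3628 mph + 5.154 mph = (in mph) 5.517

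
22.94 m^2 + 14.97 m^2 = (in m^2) 37.91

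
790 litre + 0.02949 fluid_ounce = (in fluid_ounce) 2.671e+04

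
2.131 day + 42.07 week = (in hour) 7119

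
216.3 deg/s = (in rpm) 36.05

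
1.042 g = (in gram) 1.042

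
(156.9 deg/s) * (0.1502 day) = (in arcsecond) 7.33e+09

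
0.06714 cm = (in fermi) 6.714e+11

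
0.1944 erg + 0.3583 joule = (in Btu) 0.0003396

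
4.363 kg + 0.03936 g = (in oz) 153.9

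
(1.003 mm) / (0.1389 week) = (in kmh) 4.298e-08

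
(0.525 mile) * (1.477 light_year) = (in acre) 2.917e+15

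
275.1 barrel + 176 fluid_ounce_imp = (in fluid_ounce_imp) 1.54e+06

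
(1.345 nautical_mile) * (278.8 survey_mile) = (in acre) 2.762e+05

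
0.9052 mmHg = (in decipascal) 1207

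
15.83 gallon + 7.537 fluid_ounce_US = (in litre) 60.15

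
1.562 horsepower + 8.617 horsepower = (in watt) 7590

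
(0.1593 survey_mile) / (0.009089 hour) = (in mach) 0.02301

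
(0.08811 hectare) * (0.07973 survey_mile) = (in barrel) 7.111e+05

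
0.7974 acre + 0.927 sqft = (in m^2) 3227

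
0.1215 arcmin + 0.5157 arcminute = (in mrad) 0.1854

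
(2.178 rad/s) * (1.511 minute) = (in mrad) 1.975e+05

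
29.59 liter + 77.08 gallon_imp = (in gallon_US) 100.4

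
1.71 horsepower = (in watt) 1275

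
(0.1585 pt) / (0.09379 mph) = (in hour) 3.704e-07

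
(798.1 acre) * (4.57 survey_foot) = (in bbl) 2.83e+07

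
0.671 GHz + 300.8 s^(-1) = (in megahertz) 671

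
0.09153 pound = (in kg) 0.04152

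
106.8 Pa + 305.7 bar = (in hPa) 3.057e+05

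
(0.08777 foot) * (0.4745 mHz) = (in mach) 3.728e-08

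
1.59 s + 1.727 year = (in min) 9.077e+05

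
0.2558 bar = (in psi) 3.71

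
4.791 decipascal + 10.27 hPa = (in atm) 0.01014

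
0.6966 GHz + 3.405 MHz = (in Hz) 7e+08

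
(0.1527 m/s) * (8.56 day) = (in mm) 1.129e+08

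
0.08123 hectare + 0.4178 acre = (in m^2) 2503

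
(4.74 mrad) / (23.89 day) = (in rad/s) 2.296e-09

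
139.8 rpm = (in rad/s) 14.64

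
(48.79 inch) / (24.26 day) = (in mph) 1.323e-06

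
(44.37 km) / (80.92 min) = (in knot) 17.76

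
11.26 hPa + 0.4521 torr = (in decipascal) 1.186e+04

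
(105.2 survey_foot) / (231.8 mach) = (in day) 4.702e-09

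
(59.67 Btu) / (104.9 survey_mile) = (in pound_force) 0.08383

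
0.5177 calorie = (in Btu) 0.002053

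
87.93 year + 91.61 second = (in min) 4.622e+07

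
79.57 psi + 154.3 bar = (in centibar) 1.598e+04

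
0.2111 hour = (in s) 760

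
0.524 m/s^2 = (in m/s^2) 0.524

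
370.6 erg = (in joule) 3.706e-05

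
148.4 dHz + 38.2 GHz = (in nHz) 3.82e+19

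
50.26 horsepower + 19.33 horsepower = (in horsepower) 69.59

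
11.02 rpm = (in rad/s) 1.154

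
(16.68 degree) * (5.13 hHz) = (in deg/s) 8557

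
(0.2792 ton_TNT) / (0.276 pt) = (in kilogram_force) 1.223e+12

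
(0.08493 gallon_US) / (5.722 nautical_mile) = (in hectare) 3.034e-12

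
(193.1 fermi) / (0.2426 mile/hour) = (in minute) 2.968e-14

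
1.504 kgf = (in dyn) 1.475e+06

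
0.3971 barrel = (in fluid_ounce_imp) 2222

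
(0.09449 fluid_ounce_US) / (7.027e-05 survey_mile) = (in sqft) 0.000266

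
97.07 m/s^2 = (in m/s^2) 97.07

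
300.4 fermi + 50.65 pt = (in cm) 1.787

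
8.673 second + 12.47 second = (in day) 0.0002447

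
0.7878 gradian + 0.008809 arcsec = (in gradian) 0.7878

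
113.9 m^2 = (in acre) 0.02815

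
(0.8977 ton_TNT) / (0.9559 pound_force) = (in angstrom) 8.833e+18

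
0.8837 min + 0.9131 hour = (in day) 0.03866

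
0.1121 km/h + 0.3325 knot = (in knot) 0.393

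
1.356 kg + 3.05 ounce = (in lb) 3.18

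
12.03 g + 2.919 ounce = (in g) 94.78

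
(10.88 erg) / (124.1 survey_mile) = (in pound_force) 1.225e-12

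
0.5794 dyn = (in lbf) 1.303e-06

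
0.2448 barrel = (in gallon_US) 10.28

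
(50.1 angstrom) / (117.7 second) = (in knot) 8.274e-11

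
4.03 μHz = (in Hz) 4.03e-06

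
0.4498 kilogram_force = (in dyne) 4.411e+05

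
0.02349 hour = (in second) 84.56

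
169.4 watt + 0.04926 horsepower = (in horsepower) 0.2764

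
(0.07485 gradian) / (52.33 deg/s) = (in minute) 2.146e-05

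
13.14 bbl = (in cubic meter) 2.089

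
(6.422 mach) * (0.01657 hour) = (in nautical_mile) 70.43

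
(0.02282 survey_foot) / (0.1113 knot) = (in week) 2.009e-07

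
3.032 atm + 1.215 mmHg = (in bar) 3.074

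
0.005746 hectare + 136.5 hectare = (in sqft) 1.469e+07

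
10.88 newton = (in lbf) 2.446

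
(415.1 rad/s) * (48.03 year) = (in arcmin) 2.161e+15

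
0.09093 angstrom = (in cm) 9.093e-10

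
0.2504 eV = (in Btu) 3.803e-23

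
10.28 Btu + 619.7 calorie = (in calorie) 3212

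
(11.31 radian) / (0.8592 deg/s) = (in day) 0.008729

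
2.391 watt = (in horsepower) 0.003206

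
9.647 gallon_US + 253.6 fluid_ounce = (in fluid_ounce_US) 1488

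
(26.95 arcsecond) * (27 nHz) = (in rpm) 3.369e-11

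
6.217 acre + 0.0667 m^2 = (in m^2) 2.516e+04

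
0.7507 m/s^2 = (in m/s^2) 0.7507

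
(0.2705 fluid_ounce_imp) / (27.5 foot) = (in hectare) 9.169e-11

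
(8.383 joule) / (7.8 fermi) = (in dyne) 1.075e+20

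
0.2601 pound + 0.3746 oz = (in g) 128.6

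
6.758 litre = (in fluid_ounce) 228.5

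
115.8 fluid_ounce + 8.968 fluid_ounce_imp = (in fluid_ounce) 124.4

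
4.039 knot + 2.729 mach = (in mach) 2.735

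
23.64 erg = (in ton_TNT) 5.65e-16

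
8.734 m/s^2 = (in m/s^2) 8.734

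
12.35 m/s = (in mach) 0.03627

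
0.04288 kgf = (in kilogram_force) 0.04288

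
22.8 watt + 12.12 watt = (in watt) 34.92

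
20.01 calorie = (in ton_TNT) 2.001e-08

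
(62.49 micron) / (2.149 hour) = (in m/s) 8.077e-09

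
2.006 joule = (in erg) 2.006e+07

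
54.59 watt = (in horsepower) 0.07321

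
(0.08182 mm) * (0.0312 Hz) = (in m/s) 2.553e-06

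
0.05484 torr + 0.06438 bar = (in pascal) 6445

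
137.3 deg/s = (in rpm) 22.88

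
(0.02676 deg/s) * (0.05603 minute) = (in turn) 0.0002499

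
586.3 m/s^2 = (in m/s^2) 586.3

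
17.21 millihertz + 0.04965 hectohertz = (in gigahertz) 4.982e-09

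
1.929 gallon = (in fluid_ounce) 246.9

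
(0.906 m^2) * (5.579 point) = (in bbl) 0.01122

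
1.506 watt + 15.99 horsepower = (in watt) 1.193e+04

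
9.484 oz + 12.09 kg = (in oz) 435.9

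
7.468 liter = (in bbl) 0.04697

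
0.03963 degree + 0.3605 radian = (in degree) 20.69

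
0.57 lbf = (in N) 2.535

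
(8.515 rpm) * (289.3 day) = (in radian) 2.229e+07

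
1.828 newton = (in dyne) 1.828e+05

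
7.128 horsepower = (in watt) 5315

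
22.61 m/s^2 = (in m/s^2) 22.61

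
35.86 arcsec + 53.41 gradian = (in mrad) 839.1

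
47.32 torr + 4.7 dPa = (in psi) 0.9151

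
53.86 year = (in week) 2808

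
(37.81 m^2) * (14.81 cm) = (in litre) 5600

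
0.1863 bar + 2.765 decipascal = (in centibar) 18.63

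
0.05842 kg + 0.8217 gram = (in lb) 0.1306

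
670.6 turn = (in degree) 2.414e+05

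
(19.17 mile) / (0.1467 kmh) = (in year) 0.02401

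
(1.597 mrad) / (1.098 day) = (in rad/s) 1.683e-08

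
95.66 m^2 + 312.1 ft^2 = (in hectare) 0.01247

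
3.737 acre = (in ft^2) 1.628e+05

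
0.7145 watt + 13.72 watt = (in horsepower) 0.01936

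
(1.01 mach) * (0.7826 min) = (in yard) 1.766e+04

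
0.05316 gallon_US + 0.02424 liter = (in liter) 0.2255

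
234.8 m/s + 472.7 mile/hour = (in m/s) 446.1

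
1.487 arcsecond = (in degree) 0.0004131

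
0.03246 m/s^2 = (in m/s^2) 0.03246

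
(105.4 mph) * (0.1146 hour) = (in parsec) 6.3e-13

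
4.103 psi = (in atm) 0.2792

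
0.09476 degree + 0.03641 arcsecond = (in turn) 0.0002633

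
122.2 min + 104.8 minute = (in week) 0.02252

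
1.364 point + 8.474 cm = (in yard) 0.0932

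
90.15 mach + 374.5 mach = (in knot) 3.075e+05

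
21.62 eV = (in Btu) 3.283e-21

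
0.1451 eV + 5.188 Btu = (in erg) 5.474e+10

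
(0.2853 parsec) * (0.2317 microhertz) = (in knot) 3.965e+09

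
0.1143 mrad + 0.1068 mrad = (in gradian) 0.01408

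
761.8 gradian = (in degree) 685.6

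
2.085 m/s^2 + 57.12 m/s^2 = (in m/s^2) 59.2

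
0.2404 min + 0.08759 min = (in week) 3.254e-05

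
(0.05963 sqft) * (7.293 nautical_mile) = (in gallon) 1.977e+04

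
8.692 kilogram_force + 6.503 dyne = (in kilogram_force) 8.692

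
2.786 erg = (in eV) 1.739e+12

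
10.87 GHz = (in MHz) 1.087e+04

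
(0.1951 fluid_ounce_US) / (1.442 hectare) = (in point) 1.134e-06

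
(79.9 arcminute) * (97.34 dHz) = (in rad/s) 0.2262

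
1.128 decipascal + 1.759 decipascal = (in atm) 2.849e-06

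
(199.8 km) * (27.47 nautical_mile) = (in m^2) 1.016e+10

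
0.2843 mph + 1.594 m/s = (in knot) 3.346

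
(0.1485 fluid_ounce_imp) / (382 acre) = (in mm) 2.729e-09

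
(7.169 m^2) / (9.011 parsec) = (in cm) 2.578e-15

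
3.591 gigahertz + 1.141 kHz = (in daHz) 3.591e+08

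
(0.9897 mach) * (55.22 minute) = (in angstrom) 1.117e+16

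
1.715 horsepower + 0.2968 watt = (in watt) 1279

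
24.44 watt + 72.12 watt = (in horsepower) 0.1295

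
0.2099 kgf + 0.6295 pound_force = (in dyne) 4.859e+05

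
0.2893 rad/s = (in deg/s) 16.58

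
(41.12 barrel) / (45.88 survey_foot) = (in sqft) 5.032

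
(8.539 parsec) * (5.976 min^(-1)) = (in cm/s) 2.624e+18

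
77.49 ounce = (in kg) 2.197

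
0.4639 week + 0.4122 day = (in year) 0.01003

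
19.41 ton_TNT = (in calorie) 1.941e+10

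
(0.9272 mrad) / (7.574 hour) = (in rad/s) 3.401e-08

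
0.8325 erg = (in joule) 8.325e-08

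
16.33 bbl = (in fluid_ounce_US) 8.779e+04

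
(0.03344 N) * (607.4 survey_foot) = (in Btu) 0.005868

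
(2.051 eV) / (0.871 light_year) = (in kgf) 4.066e-36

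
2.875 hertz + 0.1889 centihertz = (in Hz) 2.877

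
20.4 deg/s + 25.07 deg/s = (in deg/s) 45.47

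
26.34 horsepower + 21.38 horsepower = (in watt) 3.558e+04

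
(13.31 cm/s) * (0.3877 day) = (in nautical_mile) 2.407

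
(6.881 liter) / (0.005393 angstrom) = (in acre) 3.153e+06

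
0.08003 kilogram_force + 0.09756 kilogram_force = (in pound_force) 0.3915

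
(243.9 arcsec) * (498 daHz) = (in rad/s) 5.889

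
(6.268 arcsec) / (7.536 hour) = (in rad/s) 1.12e-09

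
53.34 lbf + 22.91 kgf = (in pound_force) 103.8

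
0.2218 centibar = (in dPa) 2218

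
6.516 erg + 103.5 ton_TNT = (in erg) 4.33e+18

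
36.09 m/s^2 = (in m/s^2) 36.09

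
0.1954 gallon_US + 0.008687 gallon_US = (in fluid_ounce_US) 26.12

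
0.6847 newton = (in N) 0.6847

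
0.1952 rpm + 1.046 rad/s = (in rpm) 10.18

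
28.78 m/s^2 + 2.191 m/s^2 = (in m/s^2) 30.97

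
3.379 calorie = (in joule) 14.14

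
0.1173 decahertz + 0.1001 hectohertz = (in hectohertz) 0.1118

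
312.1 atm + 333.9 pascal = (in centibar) 3.162e+04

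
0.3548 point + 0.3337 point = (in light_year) 2.567e-20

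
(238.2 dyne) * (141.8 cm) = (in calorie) 0.0008073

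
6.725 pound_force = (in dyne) 2.991e+06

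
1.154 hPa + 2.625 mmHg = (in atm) 0.004593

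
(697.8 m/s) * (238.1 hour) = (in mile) 3.717e+05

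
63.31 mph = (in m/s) 28.3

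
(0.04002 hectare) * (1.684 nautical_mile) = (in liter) 1.248e+09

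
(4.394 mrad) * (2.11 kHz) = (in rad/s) 9.271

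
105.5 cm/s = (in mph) 2.36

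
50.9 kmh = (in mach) 0.04152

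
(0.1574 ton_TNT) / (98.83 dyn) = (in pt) 1.889e+15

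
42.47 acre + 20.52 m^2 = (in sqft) 1.85e+06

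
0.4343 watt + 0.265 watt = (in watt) 0.6993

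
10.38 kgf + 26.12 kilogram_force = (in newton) 357.9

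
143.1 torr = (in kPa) 19.08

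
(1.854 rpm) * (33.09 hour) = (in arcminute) 7.951e+07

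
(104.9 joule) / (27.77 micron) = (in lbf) 8.492e+05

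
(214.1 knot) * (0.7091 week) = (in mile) 2.935e+04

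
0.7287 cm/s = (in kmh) 0.02623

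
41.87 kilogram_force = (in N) 410.6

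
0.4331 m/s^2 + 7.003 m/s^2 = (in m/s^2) 7.436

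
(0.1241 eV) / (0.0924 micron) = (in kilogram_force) 2.194e-14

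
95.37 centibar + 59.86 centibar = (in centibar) 155.2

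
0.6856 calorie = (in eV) 1.79e+19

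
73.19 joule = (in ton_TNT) 1.749e-08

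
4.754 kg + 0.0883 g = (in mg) 4.754e+06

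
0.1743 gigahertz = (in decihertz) 1.743e+09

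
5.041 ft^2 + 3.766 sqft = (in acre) 0.0002022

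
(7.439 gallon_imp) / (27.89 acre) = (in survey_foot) 9.83e-07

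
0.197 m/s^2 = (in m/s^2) 0.197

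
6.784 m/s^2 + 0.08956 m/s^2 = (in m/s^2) 6.874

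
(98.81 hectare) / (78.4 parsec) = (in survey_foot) 1.34e-12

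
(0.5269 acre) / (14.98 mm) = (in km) 142.3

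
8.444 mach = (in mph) 6432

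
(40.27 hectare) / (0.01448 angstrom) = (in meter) 2.781e+17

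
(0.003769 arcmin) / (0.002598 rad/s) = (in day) 4.884e-09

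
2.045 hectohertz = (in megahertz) 0.0002045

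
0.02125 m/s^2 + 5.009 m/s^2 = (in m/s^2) 5.03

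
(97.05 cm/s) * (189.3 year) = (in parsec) 1.878e-07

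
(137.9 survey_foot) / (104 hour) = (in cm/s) 0.01123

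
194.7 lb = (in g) 8.831e+04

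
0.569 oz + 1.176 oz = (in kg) 0.04947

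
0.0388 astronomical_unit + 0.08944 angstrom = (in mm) 5.804e+12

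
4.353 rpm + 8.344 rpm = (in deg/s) 76.18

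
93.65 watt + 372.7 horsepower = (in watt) 2.78e+05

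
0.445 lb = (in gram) 201.8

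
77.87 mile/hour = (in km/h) 125.3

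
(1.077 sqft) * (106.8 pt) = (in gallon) 0.9959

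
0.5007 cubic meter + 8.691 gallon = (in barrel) 3.356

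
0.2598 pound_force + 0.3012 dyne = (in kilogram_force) 0.1178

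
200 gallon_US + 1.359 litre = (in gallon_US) 200.4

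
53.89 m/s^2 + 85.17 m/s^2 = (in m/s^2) 139.1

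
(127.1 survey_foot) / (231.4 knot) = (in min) 0.005424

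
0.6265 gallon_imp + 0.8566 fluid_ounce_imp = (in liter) 2.872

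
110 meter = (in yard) 120.3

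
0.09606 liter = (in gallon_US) 0.02538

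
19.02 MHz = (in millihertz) 1.902e+10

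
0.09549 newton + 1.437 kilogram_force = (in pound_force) 3.19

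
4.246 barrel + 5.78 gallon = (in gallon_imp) 153.3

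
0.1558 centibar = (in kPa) 0.1558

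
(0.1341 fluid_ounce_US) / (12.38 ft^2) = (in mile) 2.143e-09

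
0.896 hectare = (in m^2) 8960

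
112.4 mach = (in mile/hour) 8.561e+04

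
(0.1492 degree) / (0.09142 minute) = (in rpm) 0.004533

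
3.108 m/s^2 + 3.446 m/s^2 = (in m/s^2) 6.554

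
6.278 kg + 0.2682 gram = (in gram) 6278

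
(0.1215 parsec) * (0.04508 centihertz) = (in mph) 3.781e+12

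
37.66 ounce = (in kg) 1.068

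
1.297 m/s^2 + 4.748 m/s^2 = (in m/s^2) 6.045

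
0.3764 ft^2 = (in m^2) 0.03497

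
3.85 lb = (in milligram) 1.746e+06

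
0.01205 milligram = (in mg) 0.01205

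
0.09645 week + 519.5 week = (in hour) 8.729e+04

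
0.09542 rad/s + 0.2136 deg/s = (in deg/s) 5.681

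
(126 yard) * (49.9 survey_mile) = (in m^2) 9.252e+06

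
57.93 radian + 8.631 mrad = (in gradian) 3688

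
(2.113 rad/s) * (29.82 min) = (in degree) 2.166e+05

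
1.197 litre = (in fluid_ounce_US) 40.48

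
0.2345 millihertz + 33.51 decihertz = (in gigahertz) 3.351e-09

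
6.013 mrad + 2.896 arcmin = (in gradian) 0.4364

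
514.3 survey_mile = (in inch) 3.259e+07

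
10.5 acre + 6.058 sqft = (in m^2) 4.249e+04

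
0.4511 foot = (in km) 0.0001375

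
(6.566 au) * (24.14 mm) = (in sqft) 2.552e+11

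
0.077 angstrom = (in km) 7.7e-15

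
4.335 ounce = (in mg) 1.229e+05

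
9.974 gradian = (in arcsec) 3.232e+04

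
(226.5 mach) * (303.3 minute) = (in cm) 1.403e+11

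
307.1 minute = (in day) 0.2133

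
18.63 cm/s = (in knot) 0.3621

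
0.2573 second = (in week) 4.254e-07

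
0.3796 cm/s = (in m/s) 0.003796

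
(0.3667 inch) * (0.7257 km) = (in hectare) 0.0006759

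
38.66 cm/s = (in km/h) 1.392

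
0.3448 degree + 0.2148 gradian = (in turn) 0.001495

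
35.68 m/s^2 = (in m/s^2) 35.68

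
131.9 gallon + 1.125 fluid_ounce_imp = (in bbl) 3.141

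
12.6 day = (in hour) 302.4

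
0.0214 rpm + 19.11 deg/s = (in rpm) 3.206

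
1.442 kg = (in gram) 1442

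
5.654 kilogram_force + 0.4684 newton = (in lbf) 12.57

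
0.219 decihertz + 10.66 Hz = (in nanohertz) 1.068e+10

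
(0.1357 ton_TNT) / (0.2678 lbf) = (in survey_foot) 1.564e+09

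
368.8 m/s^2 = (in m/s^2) 368.8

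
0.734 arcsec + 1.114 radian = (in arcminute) 3830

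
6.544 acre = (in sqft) 2.851e+05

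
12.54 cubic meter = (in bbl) 78.87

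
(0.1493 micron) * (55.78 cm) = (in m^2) 8.328e-08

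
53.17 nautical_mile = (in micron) 9.847e+10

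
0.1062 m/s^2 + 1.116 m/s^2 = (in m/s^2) 1.222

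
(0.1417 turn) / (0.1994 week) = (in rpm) 7.05e-05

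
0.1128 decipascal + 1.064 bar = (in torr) 798.1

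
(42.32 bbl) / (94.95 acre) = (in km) 1.751e-08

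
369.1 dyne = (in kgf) 0.0003764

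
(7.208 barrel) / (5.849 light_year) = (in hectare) 2.071e-21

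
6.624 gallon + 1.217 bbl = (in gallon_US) 57.74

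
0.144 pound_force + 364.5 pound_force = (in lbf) 364.6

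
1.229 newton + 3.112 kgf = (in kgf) 3.237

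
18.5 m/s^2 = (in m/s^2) 18.5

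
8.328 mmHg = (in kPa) 1.11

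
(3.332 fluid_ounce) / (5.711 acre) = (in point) 1.209e-05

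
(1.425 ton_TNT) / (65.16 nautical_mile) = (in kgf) 5038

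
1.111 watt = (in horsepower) 0.00149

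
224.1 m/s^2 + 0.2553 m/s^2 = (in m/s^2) 224.4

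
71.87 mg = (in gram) 0.07187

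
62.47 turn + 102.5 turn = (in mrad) 1.037e+06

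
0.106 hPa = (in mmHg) 0.07951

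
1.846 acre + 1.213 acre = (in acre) 3.059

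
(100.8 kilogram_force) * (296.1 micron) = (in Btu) 0.0002774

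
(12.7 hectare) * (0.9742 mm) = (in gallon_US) 3.268e+04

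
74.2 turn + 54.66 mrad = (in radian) 466.3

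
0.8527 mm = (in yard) 0.0009325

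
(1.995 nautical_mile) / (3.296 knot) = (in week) 0.003603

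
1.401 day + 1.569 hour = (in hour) 35.19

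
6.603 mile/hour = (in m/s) 2.952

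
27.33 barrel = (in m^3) 4.345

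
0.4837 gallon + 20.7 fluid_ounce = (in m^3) 0.002443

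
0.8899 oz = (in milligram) 2.523e+04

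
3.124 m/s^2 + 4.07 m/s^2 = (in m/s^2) 7.194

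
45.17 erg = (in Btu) 4.281e-09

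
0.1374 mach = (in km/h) 168.4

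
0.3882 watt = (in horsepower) 0.0005206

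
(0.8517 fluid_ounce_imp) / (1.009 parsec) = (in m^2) 7.773e-22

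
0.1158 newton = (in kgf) 0.01181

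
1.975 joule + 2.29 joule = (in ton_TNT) 1.019e-09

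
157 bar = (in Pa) 1.57e+07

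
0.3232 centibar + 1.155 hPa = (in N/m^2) 438.7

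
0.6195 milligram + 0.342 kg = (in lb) 0.754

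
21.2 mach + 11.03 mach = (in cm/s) 1.097e+06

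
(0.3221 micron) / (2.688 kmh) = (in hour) 1.198e-10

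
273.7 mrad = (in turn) 0.04356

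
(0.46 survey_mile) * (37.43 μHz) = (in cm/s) 2.771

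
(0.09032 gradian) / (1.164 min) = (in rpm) 0.000194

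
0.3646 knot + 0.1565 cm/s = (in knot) 0.3676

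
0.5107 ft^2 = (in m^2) 0.04745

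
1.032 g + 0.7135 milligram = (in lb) 0.002277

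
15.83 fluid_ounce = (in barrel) 0.002945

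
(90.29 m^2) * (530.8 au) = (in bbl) 4.51e+16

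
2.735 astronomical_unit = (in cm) 4.092e+13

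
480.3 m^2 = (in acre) 0.1187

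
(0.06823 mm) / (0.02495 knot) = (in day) 6.153e-08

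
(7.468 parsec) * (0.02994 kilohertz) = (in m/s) 6.899e+18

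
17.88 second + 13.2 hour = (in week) 0.0786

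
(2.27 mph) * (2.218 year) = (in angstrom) 7.098e+17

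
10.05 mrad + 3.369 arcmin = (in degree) 0.632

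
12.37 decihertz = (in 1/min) 74.22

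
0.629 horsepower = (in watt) 469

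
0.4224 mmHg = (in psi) 0.008168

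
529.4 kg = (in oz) 1.867e+04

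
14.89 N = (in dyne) 1.489e+06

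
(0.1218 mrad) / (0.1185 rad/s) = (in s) 0.001028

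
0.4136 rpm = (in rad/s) 0.04331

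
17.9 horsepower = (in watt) 1.335e+04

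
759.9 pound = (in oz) 1.216e+04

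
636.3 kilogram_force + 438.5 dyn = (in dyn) 6.24e+08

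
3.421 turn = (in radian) 21.49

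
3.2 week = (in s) 1.935e+06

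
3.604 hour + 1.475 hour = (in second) 1.828e+04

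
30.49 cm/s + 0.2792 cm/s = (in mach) 0.0009036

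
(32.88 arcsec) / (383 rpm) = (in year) 1.26e-13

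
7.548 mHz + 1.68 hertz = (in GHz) 1.688e-09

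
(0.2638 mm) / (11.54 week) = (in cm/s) 3.78e-09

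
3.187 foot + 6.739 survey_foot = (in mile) 0.00188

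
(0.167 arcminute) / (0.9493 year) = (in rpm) 1.55e-11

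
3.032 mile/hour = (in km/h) 4.88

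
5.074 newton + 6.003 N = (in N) 11.08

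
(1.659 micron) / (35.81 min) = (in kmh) 2.78e-09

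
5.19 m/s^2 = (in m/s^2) 5.19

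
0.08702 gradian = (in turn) 0.0002176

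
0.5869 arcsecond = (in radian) 2.845e-06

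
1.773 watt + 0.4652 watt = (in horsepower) 0.003001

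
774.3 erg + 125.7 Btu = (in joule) 1.326e+05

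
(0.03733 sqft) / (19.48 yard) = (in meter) 0.0001947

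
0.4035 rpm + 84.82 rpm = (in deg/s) 511.3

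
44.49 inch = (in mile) 0.0007022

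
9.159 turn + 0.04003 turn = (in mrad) 5.78e+04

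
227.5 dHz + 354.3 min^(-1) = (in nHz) 2.866e+10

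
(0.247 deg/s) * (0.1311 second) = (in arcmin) 1.943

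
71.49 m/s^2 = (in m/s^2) 71.49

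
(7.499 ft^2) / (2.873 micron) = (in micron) 2.425e+11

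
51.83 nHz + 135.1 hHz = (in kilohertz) 13.51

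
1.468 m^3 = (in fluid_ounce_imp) 5.167e+04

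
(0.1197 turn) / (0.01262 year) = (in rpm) 1.805e-05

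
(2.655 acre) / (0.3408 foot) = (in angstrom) 1.034e+15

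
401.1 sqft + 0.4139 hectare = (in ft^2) 4.495e+04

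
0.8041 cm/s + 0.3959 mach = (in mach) 0.3959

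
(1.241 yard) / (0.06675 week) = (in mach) 8.255e-08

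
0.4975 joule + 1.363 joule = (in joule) 1.861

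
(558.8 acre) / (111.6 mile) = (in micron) 1.259e+07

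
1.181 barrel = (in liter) 187.8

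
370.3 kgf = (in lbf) 816.4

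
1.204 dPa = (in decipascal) 1.204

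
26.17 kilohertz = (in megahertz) 0.02617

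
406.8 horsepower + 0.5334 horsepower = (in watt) 3.037e+05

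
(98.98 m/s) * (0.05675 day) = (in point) 1.376e+09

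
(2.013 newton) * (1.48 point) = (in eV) 6.56e+15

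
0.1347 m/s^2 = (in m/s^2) 0.1347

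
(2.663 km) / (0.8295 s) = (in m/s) 3210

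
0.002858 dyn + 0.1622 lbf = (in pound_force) 0.1622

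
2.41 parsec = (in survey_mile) 4.621e+13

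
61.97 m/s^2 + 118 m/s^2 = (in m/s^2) 180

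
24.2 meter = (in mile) 0.01504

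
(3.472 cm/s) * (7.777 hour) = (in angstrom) 9.721e+12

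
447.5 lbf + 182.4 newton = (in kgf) 221.6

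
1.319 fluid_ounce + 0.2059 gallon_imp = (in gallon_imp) 0.2145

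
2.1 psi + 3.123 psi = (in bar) 0.3601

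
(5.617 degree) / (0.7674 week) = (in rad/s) 2.112e-07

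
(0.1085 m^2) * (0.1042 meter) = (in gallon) 2.987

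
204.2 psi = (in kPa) 1408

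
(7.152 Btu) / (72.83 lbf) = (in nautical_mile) 0.01258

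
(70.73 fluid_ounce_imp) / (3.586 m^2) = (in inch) 0.02206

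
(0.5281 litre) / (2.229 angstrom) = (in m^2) 2.369e+06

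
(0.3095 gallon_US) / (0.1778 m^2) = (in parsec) 2.135e-19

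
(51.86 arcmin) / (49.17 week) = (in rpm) 4.844e-09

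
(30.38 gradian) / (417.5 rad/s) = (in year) 3.624e-11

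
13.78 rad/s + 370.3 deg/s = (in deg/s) 1160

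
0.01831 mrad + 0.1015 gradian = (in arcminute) 5.544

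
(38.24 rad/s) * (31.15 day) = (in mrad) 1.029e+11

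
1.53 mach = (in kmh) 1875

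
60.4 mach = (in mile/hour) 4.601e+04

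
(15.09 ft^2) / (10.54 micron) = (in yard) 1.455e+05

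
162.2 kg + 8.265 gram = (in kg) 162.2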